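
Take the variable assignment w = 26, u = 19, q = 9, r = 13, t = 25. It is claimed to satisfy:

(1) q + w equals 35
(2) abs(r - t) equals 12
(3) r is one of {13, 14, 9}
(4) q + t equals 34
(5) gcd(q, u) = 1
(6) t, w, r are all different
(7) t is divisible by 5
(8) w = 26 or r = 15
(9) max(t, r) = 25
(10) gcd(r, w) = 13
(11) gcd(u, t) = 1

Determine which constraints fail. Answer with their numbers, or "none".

No violations.

(1) q + w = 9 + 26 = 35 — satisfied.
(2) abs(13 - 25) = 12 — satisfied.
(3) r = 13 is in {13, 14, 9} — satisfied.
(4) q + t = 9 + 25 = 34 — satisfied.
(5) gcd(9, 19) = 1 — satisfied.
(6) values 25, 26, 13 are pairwise distinct — satisfied.
(7) 25 / 5 = 5, so 5 divides 25 — satisfied.
(8) w = 26 = 26 (first disjunct) — satisfied.
(9) max(25, 13) = 25 — satisfied.
(10) gcd(13, 26) = 13 — satisfied.
(11) gcd(19, 25) = 1 — satisfied.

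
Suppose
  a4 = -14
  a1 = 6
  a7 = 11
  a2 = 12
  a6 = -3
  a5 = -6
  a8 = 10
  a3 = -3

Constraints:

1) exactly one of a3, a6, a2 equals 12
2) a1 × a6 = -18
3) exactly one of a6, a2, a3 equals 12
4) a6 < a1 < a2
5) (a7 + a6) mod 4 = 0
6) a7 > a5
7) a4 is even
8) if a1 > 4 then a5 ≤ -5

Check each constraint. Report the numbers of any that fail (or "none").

1) a3=-3, a6=-3, a2=12; 1 of them equals 12 — holds.
2) a1 × a6 = 6 × (-3) = -18 — holds.
3) a6=-3, a2=12, a3=-3; 1 of them equals 12 — holds.
4) values -3 < 6 < 12 — holds.
5) a7 + a6 = 8; 8 mod 4 = 0 — holds.
6) a7 = 11, a5 = -6; 11 > -6 — holds.
7) a4 = -14 is even — holds.
8) a1 = 6 > 4, so we need a5 ≤ -5; a5 = -6 ≤ -5 — holds.

The assignment satisfies every constraint.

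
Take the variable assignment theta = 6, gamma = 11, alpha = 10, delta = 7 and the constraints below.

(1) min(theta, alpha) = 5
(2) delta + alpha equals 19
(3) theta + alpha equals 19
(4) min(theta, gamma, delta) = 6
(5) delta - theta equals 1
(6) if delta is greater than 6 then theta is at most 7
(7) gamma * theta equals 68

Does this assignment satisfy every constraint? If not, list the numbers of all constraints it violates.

(1) min(6, 10) = 6, not 5 — fails.
(2) delta + alpha = 7 + 10 = 17, not 19 — fails.
(3) theta + alpha = 6 + 10 = 16, not 19 — fails.
(4) min(6, 11, 7) = 6 — holds.
(5) delta - theta = 7 - 6 = 1 — holds.
(6) delta = 7 > 6, so we need theta ≤ 7; theta = 6 ≤ 7 — holds.
(7) gamma * theta = 11 * 6 = 66, not 68 — fails.

No — constraints 1, 2, 3, 7 are not satisfied.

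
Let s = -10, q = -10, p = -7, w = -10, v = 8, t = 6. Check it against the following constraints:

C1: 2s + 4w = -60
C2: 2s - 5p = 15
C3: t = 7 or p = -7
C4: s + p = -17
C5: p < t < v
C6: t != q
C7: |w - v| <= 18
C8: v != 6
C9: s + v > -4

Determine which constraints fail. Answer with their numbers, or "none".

No violations.

C1: 2s + 4w = 2(-10) + 4(-10) = -60 — holds.
C2: 2s - 5p = 2(-10) - 5(-7) = 15 — holds.
C3: t = 6 ≠ 7, but p = -7 = -7 (second disjunct) — holds.
C4: s + p = -10 + (-7) = -17 — holds.
C5: values -7 < 6 < 8 — holds.
C6: t = 6, q = -10; distinct — holds.
C7: |-10 - 8| = 18; 18 ≤ 18 — holds.
C8: v = 8, and 8 ≠ 6 — holds.
C9: s + v = -10 + 8 = -2; -2 > -4 — holds.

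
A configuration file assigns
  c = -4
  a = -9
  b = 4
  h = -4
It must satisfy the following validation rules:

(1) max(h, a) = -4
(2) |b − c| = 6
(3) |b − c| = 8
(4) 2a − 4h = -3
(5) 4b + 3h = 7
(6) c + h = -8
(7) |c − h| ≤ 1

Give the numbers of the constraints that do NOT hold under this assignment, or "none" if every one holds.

(1) max(-4, -9) = -4 — satisfied.
(2) |4 − (-4)| = 8, not 6 — violated.
(3) |4 − (-4)| = 8 — satisfied.
(4) 2a − 4h = 2(-9) − 4(-4) = -2, not -3 — violated.
(5) 4b + 3h = 4(4) + 3(-4) = 4, not 7 — violated.
(6) c + h = -4 + (-4) = -8 — satisfied.
(7) |-4 − (-4)| = 0; 0 ≤ 1 — satisfied.

Constraints 2, 4, 5 are violated.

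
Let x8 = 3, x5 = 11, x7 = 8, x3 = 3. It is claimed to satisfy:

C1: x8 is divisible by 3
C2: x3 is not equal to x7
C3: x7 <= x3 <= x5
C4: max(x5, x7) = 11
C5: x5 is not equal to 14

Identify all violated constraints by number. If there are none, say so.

Constraint 3 does not hold.

C1: 3 / 3 = 1, so 3 divides 3  true
C2: x3 = 3, x7 = 8; distinct  true
C3: values 8, 3, 11; x7 = 8 is not <= x3 = 3  false
C4: max(11, 8) = 11  true
C5: x5 = 11, and 11 ≠ 14  true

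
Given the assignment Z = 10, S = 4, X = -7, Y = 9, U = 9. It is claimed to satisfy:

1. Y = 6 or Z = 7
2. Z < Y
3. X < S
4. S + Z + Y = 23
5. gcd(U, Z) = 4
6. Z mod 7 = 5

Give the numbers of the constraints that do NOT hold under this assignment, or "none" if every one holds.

1. Y = 9 ≠ 6 and Z = 10 ≠ 7; both disjuncts false — violated.
2. Z = 10, Y = 9; 10 ≥ 9 (want <) — violated.
3. X = -7, S = 4; -7 < 4 — satisfied.
4. S + Z + Y = 4 + 10 + 9 = 23 — satisfied.
5. gcd(9, 10) = 1, not 4 — violated.
6. 10 mod 7 = 3, not 5 — violated.

The assignment fails constraints 1, 2, 5, and 6.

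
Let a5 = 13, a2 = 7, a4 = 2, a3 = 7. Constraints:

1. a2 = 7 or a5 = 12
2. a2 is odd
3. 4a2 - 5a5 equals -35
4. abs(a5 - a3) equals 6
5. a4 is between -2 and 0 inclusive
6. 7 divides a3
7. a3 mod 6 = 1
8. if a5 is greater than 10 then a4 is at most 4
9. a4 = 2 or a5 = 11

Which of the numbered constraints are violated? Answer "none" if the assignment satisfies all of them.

1. a2 = 7 = 7 (first disjunct) — holds.
2. a2 = 7 is odd — holds.
3. 4a2 - 5a5 = 4(7) - 5(13) = -37, not -35 — fails.
4. abs(13 - 7) = 6 — holds.
5. a4 = 2 is outside [-2, 0] — fails.
6. 7 / 7 = 1, so 7 divides 7 — holds.
7. 7 mod 6 = 1 — holds.
8. a5 = 13 > 10, so we need a4 ≤ 4; a4 = 2 ≤ 4 — holds.
9. a4 = 2 = 2 (first disjunct) — holds.

No — constraints 3 and 5 are not satisfied.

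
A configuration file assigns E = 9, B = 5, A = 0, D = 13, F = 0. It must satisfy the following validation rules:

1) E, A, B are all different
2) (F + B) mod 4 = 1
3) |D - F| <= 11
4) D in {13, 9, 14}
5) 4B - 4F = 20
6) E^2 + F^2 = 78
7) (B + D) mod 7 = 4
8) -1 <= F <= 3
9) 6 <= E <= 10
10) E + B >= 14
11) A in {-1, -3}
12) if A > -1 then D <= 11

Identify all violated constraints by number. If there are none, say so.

The assignment fails constraints 3, 6, 11, and 12.

1) values 9, 0, 5 are pairwise distinct  holds
2) F + B = 5; 5 mod 4 = 1  holds
3) |13 - 0| = 13; 13 > 11, exceeds bound 11  fails
4) D = 13 is in {13, 9, 14}  holds
5) 4B - 4F = 4(5) - 4(0) = 20  holds
6) E^2 + F^2 = 9^2 + 0^2 = 81 + 0 = 81, not 78  fails
7) B + D = 18; 18 mod 7 = 4  holds
8) F = 0 lies in [-1, 3]  holds
9) E = 9 lies in [6, 10]  holds
10) E + B = 9 + 5 = 14; 14 ≥ 14  holds
11) A = 0 is not in {-1, -3}  fails
12) A = 0 > -1, so we need D ≤ 11; but D = 13 > 11  fails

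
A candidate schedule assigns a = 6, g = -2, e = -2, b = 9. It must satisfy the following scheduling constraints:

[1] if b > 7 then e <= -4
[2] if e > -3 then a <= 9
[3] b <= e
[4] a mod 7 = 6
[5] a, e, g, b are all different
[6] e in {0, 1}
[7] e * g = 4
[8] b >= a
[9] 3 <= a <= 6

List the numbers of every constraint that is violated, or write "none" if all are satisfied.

The assignment fails constraints 1, 3, 5, and 6.

[1] b = 9 > 7, so we need e ≤ -4; but e = -2 > -4 — fails.
[2] e = -2 > -3, so we need a ≤ 9; a = 6 ≤ 9 — holds.
[3] b = 9, e = -2; 9 > -2 (want ≤) — fails.
[4] 6 mod 7 = 6 — holds.
[5] e = g = -2, not all different — fails.
[6] e = -2 is not in {0, 1} — fails.
[7] e * g = -2 * (-2) = 4 — holds.
[8] b = 9, a = 6; 9 ≥ 6 — holds.
[9] a = 6 lies in [3, 6] — holds.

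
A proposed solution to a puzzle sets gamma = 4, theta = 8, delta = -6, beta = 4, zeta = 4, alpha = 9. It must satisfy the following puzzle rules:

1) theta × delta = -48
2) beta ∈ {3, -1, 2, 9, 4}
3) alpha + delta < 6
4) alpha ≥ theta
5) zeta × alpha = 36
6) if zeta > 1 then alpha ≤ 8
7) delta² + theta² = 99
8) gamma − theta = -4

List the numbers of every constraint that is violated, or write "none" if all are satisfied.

The assignment fails constraints 6, 7.

1) theta × delta = 8 × (-6) = -48 — OK.
2) beta = 4 is in {3, -1, 2, 9, 4} — OK.
3) alpha + delta = 9 + (-6) = 3; 3 < 6 — OK.
4) alpha = 9, theta = 8; 9 ≥ 8 — OK.
5) zeta × alpha = 4 × 9 = 36 — OK.
6) zeta = 4 > 1, so we need alpha ≤ 8; but alpha = 9 > 8 — violated.
7) delta² + theta² = (-6)² + 8² = 36 + 64 = 100, not 99 — violated.
8) gamma − theta = 4 − 8 = -4 — OK.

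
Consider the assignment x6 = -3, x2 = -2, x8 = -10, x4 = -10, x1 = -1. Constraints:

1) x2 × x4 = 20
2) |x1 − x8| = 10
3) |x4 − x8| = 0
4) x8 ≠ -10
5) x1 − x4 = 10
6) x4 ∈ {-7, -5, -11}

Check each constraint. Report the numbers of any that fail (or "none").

1) x2 × x4 = -2 × (-10) = 20 — holds.
2) |-1 − (-10)| = 9, not 10 — fails.
3) |-10 − (-10)| = 0 — holds.
4) x8 = -10, but -10 is required to differ — fails.
5) x1 − x4 = -1 − (-10) = 9, not 10 — fails.
6) x4 = -10 is not in {-7, -5, -11} — fails.

No — constraints 2, 4, 5, and 6 are not satisfied.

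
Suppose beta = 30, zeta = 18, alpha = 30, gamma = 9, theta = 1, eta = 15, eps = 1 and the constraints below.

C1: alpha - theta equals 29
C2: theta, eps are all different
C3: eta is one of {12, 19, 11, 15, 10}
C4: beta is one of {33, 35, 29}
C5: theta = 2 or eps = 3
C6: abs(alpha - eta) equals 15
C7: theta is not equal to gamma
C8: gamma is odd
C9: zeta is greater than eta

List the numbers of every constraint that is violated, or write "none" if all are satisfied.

Constraints 2, 4, and 5 do not hold.

C1: alpha - theta = 30 - 1 = 29  ✓
C2: theta = eps = 1, not all different  ✗
C3: eta = 15 is in {12, 19, 11, 15, 10}  ✓
C4: beta = 30 is not in {33, 35, 29}  ✗
C5: theta = 1 ≠ 2 and eps = 1 ≠ 3; both disjuncts false  ✗
C6: abs(30 - 15) = 15  ✓
C7: theta = 1, gamma = 9; distinct  ✓
C8: gamma = 9 is odd  ✓
C9: zeta = 18, eta = 15; 18 > 15  ✓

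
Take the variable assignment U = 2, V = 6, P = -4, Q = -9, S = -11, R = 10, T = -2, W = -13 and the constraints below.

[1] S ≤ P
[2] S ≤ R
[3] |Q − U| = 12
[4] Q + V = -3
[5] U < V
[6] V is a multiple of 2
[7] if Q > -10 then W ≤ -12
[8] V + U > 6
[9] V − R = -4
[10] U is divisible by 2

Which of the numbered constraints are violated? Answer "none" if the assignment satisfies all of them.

[1] S = -11, P = -4; -11 ≤ -4 — holds.
[2] S = -11, R = 10; -11 ≤ 10 — holds.
[3] |-9 − 2| = 11, not 12 — does not hold.
[4] Q + V = -9 + 6 = -3 — holds.
[5] U = 2, V = 6; 2 < 6 — holds.
[6] 6 / 2 = 3, so 2 divides 6 — holds.
[7] Q = -9 > -10, so we need W ≤ -12; W = -13 ≤ -12 — holds.
[8] V + U = 6 + 2 = 8; 8 > 6 — holds.
[9] V − R = 6 − 10 = -4 — holds.
[10] 2 / 2 = 1, so 2 divides 2 — holds.

Violated: 3.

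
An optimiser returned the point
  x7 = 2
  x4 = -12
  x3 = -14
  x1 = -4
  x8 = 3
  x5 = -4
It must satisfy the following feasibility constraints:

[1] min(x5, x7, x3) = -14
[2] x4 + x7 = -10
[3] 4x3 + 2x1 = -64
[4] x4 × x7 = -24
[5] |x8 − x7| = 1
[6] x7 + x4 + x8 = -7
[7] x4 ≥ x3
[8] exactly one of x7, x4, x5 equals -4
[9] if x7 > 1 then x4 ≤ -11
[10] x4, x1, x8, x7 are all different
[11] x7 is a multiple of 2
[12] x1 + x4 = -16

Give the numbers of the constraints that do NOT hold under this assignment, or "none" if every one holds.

No violations.

[1] min(-4, 2, -14) = -14 — OK.
[2] x4 + x7 = -12 + 2 = -10 — OK.
[3] 4x3 + 2x1 = 4(-14) + 2(-4) = -64 — OK.
[4] x4 × x7 = -12 × 2 = -24 — OK.
[5] |3 − 2| = 1 — OK.
[6] x7 + x4 + x8 = 2 + (-12) + 3 = -7 — OK.
[7] x4 = -12, x3 = -14; -12 ≥ -14 — OK.
[8] x7=2, x4=-12, x5=-4; 1 of them equals -4 — OK.
[9] x7 = 2 > 1, so we need x4 ≤ -11; x4 = -12 ≤ -11 — OK.
[10] values -12, -4, 3, 2 are pairwise distinct — OK.
[11] 2 / 2 = 1, so 2 divides 2 — OK.
[12] x1 + x4 = -4 + (-12) = -16 — OK.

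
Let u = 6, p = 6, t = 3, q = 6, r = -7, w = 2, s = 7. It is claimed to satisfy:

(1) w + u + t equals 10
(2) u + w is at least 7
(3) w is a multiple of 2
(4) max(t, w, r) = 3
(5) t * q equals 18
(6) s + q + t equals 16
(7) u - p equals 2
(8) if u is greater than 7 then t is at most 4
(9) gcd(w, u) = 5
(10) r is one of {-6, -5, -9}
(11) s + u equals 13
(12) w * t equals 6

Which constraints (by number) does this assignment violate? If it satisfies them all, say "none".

Constraints 1, 7, 9, and 10 are violated.

(1) w + u + t = 2 + 6 + 3 = 11, not 10 — violated.
(2) u + w = 6 + 2 = 8; 8 ≥ 7 — satisfied.
(3) 2 / 2 = 1, so 2 divides 2 — satisfied.
(4) max(3, 2, -7) = 3 — satisfied.
(5) t * q = 3 * 6 = 18 — satisfied.
(6) s + q + t = 7 + 6 + 3 = 16 — satisfied.
(7) u - p = 6 - 6 = 0, not 2 — violated.
(8) u = 6, not > 7; antecedent false, conditional vacuously true — satisfied.
(9) gcd(2, 6) = 2, not 5 — violated.
(10) r = -7 is not in {-6, -5, -9} — violated.
(11) s + u = 7 + 6 = 13 — satisfied.
(12) w * t = 2 * 3 = 6 — satisfied.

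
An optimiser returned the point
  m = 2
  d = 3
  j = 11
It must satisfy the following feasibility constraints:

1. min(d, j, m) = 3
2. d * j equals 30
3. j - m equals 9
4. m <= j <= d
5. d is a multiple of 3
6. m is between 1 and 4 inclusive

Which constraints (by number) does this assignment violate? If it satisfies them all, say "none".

1. min(3, 11, 2) = 2, not 3 — violated.
2. d * j = 3 * 11 = 33, not 30 — violated.
3. j - m = 11 - 2 = 9 — satisfied.
4. values 2, 11, 3; j = 11 is not <= d = 3 — violated.
5. 3 / 3 = 1, so 3 divides 3 — satisfied.
6. m = 2 lies in [1, 4] — satisfied.

Violated: 1, 2, 4.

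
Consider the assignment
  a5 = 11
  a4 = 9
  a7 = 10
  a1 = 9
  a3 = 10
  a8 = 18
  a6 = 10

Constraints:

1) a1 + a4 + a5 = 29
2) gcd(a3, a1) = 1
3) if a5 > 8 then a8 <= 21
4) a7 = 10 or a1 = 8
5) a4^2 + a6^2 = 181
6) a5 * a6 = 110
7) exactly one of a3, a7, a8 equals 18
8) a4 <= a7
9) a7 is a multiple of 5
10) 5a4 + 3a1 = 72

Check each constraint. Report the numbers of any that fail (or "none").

1) a1 + a4 + a5 = 9 + 9 + 11 = 29  ✓
2) gcd(10, 9) = 1  ✓
3) a5 = 11 > 8, so we need a8 ≤ 21; a8 = 18 ≤ 21  ✓
4) a7 = 10 = 10 (first disjunct)  ✓
5) a4^2 + a6^2 = 9^2 + 10^2 = 81 + 100 = 181  ✓
6) a5 * a6 = 11 * 10 = 110  ✓
7) a3=10, a7=10, a8=18; 1 of them equals 18  ✓
8) a4 = 9, a7 = 10; 9 ≤ 10  ✓
9) 10 / 5 = 2, so 5 divides 10  ✓
10) 5a4 + 3a1 = 5(9) + 3(9) = 72  ✓

None — every constraint holds.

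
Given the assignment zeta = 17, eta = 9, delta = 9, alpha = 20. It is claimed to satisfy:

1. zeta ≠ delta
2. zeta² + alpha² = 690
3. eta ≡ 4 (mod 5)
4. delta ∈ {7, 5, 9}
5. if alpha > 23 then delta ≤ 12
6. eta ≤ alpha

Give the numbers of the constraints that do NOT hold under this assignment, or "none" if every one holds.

Violated: 2.

1. zeta = 17, delta = 9; distinct — satisfied.
2. zeta² + alpha² = 17² + 20² = 289 + 400 = 689, not 690 — violated.
3. 9 mod 5 = 4 — satisfied.
4. delta = 9 is in {7, 5, 9} — satisfied.
5. alpha = 20, not > 23; antecedent false, conditional vacuously true — satisfied.
6. eta = 9, alpha = 20; 9 ≤ 20 — satisfied.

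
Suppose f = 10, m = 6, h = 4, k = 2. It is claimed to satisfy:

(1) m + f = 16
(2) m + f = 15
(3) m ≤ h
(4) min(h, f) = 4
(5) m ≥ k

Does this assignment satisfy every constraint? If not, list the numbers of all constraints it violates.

Violated: 2 and 3.

(1) m + f = 6 + 10 = 16  holds
(2) m + f = 6 + 10 = 16, not 15  fails
(3) m = 6, h = 4; 6 > 4 (want ≤)  fails
(4) min(4, 10) = 4  holds
(5) m = 6, k = 2; 6 ≥ 2  holds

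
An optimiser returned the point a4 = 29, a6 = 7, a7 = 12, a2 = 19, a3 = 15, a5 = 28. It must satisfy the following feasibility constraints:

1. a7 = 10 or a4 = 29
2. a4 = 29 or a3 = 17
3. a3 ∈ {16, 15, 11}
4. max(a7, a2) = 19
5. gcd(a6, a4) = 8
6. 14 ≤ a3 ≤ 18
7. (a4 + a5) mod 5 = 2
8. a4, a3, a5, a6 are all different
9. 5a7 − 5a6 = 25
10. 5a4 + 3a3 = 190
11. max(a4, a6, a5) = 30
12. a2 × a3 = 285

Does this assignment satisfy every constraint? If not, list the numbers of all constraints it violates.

1. a7 = 12 ≠ 10, but a4 = 29 = 29 (second disjunct) — OK.
2. a4 = 29 = 29 (first disjunct) — OK.
3. a3 = 15 is in {16, 15, 11} — OK.
4. max(12, 19) = 19 — OK.
5. gcd(7, 29) = 1, not 8 — violated.
6. a3 = 15 lies in [14, 18] — OK.
7. a4 + a5 = 57; 57 mod 5 = 2 — OK.
8. values 29, 15, 28, 7 are pairwise distinct — OK.
9. 5a7 − 5a6 = 5(12) − 5(7) = 25 — OK.
10. 5a4 + 3a3 = 5(29) + 3(15) = 190 — OK.
11. max(29, 7, 28) = 29, not 30 — violated.
12. a2 × a3 = 19 × 15 = 285 — OK.

No — constraints 5 and 11 are not satisfied.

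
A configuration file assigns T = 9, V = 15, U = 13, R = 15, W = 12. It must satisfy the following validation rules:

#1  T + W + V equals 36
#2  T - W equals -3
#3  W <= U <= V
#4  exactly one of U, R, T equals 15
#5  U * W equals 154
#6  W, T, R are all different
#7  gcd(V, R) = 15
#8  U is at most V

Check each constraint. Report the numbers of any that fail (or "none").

Constraint 5 does not hold.

#1 T + W + V = 9 + 12 + 15 = 36 — OK.
#2 T - W = 9 - 12 = -3 — OK.
#3 values 12 <= 13 <= 15 — OK.
#4 U=13, R=15, T=9; 1 of them equals 15 — OK.
#5 U * W = 13 * 12 = 156, not 154 — violated.
#6 values 12, 9, 15 are pairwise distinct — OK.
#7 gcd(15, 15) = 15 — OK.
#8 U = 13, V = 15; 13 ≤ 15 — OK.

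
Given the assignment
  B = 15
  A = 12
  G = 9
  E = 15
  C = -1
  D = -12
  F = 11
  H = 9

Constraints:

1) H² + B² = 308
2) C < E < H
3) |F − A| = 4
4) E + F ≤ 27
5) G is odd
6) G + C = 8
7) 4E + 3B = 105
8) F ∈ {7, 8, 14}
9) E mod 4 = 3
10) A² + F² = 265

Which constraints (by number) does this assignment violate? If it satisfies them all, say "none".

1) H² + B² = 9² + 15² = 81 + 225 = 306, not 308 — violated.
2) values -1, 15, 9; E = 15 is not < H = 9 — violated.
3) |11 − 12| = 1, not 4 — violated.
4) E + F = 15 + 11 = 26; 26 ≤ 27 — satisfied.
5) G = 9 is odd — satisfied.
6) G + C = 9 + (-1) = 8 — satisfied.
7) 4E + 3B = 4(15) + 3(15) = 105 — satisfied.
8) F = 11 is not in {7, 8, 14} — violated.
9) 15 mod 4 = 3 — satisfied.
10) A² + F² = 12² + 11² = 144 + 121 = 265 — satisfied.

Constraints 1, 2, 3, and 8 are violated.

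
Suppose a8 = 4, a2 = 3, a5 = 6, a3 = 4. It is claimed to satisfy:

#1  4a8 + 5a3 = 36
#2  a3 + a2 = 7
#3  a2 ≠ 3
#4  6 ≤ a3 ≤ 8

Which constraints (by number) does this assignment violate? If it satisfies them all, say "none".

#1 4a8 + 5a3 = 4(4) + 5(4) = 36 — holds.
#2 a3 + a2 = 4 + 3 = 7 — holds.
#3 a2 = 3, but 3 is required to differ — does not hold.
#4 a3 = 4 is outside [6, 8] — does not hold.

Constraints 3 and 4 do not hold.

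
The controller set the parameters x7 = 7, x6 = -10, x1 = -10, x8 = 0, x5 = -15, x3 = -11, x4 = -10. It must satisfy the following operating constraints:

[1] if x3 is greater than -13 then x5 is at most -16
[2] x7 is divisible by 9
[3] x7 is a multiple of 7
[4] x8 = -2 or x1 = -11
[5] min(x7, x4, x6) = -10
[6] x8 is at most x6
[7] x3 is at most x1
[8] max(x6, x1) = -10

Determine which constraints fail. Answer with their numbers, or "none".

[1] x3 = -11 > -13, so we need x5 ≤ -16; but x5 = -15 > -16  false
[2] 7 = 9*0 + 7, so 9 does not divide 7  false
[3] 7 / 7 = 1, so 7 divides 7  true
[4] x8 = 0 ≠ -2 and x1 = -10 ≠ -11; both disjuncts false  false
[5] min(7, -10, -10) = -10  true
[6] x8 = 0, x6 = -10; 0 > -10 (want ≤)  false
[7] x3 = -11, x1 = -10; -11 ≤ -10  true
[8] max(-10, -10) = -10  true

Constraints 1, 2, 4, and 6 do not hold.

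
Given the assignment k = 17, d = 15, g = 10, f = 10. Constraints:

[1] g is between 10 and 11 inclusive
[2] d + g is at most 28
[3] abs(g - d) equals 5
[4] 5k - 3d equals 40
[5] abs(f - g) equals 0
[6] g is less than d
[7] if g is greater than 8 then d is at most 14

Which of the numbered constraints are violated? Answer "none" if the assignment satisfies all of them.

Constraint 7 does not hold.

[1] g = 10 lies in [10, 11] — holds.
[2] d + g = 15 + 10 = 25; 25 ≤ 28 — holds.
[3] abs(10 - 15) = 5 — holds.
[4] 5k - 3d = 5(17) - 3(15) = 40 — holds.
[5] abs(10 - 10) = 0 — holds.
[6] g = 10, d = 15; 10 < 15 — holds.
[7] g = 10 > 8, so we need d ≤ 14; but d = 15 > 14 — fails.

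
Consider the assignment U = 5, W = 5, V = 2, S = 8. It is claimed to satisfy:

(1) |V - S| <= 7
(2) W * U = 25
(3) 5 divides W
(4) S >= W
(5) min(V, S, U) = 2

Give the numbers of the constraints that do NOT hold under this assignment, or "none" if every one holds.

(1) |2 - 8| = 6; 6 ≤ 7 — holds.
(2) W * U = 5 * 5 = 25 — holds.
(3) 5 / 5 = 1, so 5 divides 5 — holds.
(4) S = 8, W = 5; 8 ≥ 5 — holds.
(5) min(2, 8, 5) = 2 — holds.

All constraints are satisfied.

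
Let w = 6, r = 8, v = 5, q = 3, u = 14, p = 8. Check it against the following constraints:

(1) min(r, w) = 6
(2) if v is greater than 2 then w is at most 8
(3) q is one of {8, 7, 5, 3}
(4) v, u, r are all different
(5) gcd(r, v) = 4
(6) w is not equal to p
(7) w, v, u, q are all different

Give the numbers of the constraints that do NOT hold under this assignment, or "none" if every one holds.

The assignment fails constraint 5.

(1) min(8, 6) = 6  true
(2) v = 5 > 2, so we need w ≤ 8; w = 6 ≤ 8  true
(3) q = 3 is in {8, 7, 5, 3}  true
(4) values 5, 14, 8 are pairwise distinct  true
(5) gcd(8, 5) = 1, not 4  false
(6) w = 6, p = 8; distinct  true
(7) values 6, 5, 14, 3 are pairwise distinct  true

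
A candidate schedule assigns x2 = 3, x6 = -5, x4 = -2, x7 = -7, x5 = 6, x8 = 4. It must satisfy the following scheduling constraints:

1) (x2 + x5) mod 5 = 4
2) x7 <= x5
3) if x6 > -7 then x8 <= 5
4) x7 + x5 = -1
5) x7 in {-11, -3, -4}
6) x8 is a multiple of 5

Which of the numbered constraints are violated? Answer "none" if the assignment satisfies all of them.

1) x2 + x5 = 9; 9 mod 5 = 4 — satisfied.
2) x7 = -7, x5 = 6; -7 ≤ 6 — satisfied.
3) x6 = -5 > -7, so we need x8 ≤ 5; x8 = 4 ≤ 5 — satisfied.
4) x7 + x5 = -7 + 6 = -1 — satisfied.
5) x7 = -7 is not in {-11, -3, -4} — violated.
6) 4 = 5*0 + 4, so 5 does not divide 4 — violated.

No — constraints 5 and 6 are not satisfied.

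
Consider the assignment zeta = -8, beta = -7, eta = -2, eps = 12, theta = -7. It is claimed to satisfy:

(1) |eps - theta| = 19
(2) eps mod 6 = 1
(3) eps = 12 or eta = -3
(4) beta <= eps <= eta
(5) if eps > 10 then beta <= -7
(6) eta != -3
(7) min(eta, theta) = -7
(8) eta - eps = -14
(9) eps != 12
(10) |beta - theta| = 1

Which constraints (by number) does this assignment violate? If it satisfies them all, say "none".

(1) |12 - (-7)| = 19  holds
(2) 12 mod 6 = 0, not 1  fails
(3) eps = 12 = 12 (first disjunct)  holds
(4) values -7, 12, -2; eps = 12 is not <= eta = -2  fails
(5) eps = 12 > 10, so we need beta ≤ -7; beta = -7 ≤ -7  holds
(6) eta = -2, and -2 ≠ -3  holds
(7) min(-2, -7) = -7  holds
(8) eta - eps = -2 - 12 = -14  holds
(9) eps = 12, but 12 is required to differ  fails
(10) |-7 - (-7)| = 0, not 1  fails

Violated: 2, 4, 9, 10.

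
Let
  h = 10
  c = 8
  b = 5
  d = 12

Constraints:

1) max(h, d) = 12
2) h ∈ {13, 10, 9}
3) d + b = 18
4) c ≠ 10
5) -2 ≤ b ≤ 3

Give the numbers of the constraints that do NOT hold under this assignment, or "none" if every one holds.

No — constraints 3 and 5 are not satisfied.

1) max(10, 12) = 12 — satisfied.
2) h = 10 is in {13, 10, 9} — satisfied.
3) d + b = 12 + 5 = 17, not 18 — violated.
4) c = 8, and 8 ≠ 10 — satisfied.
5) b = 5 is outside [-2, 3] — violated.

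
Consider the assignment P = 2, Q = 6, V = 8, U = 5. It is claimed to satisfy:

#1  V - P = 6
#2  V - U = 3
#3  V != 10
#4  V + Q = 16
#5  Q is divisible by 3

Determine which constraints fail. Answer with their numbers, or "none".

#1 V - P = 8 - 2 = 6 — OK.
#2 V - U = 8 - 5 = 3 — OK.
#3 V = 8, and 8 ≠ 10 — OK.
#4 V + Q = 8 + 6 = 14, not 16 — violated.
#5 6 / 3 = 2, so 3 divides 6 — OK.

No — constraint 4 is not satisfied.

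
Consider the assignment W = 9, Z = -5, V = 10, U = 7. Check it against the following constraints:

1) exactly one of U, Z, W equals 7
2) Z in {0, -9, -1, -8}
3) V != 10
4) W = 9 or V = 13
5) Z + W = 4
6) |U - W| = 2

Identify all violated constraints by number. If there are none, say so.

Violated: 2, 3.

1) U=7, Z=-5, W=9; 1 of them equals 7  holds
2) Z = -5 is not in {0, -9, -1, -8}  fails
3) V = 10, but 10 is required to differ  fails
4) W = 9 = 9 (first disjunct)  holds
5) Z + W = -5 + 9 = 4  holds
6) |7 - 9| = 2  holds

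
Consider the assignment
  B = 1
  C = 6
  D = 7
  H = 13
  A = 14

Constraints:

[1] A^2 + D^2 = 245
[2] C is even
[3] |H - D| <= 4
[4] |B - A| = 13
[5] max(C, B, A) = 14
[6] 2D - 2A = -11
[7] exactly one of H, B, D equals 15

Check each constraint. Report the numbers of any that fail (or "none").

[1] A^2 + D^2 = 14^2 + 7^2 = 196 + 49 = 245  yes
[2] C = 6 is even  yes
[3] |13 - 7| = 6; 6 > 4, exceeds bound 4  no
[4] |1 - 14| = 13  yes
[5] max(6, 1, 14) = 14  yes
[6] 2D - 2A = 2(7) - 2(14) = -14, not -11  no
[7] H=13, B=1, D=7; 0 of them equal 15, not exactly one  no

Constraints 3, 6, and 7 do not hold.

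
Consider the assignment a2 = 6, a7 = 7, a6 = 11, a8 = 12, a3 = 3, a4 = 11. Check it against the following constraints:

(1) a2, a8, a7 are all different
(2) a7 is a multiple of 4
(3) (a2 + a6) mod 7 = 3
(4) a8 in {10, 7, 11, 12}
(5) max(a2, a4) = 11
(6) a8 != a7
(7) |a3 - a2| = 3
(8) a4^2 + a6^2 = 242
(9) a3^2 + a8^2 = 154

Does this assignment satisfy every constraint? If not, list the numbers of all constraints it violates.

(1) values 6, 12, 7 are pairwise distinct — OK.
(2) 7 = 4*1 + 3, so 4 does not divide 7 — violated.
(3) a2 + a6 = 17; 17 mod 7 = 3 — OK.
(4) a8 = 12 is in {10, 7, 11, 12} — OK.
(5) max(6, 11) = 11 — OK.
(6) a8 = 12, a7 = 7; distinct — OK.
(7) |3 - 6| = 3 — OK.
(8) a4^2 + a6^2 = 11^2 + 11^2 = 121 + 121 = 242 — OK.
(9) a3^2 + a8^2 = 3^2 + 12^2 = 9 + 144 = 153, not 154 — violated.

No — constraints 2, 9 are not satisfied.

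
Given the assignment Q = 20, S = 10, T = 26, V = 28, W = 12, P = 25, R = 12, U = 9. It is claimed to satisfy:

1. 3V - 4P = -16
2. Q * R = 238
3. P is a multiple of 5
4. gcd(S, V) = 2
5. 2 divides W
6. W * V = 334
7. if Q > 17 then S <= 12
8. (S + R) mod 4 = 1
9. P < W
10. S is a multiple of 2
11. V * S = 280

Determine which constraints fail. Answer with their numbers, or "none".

1. 3V - 4P = 3(28) - 4(25) = -16  holds
2. Q * R = 20 * 12 = 240, not 238  fails
3. 25 / 5 = 5, so 5 divides 25  holds
4. gcd(10, 28) = 2  holds
5. 12 / 2 = 6, so 2 divides 12  holds
6. W * V = 12 * 28 = 336, not 334  fails
7. Q = 20 > 17, so we need S ≤ 12; S = 10 ≤ 12  holds
8. S + R = 22; 22 mod 4 = 2, not 1  fails
9. P = 25, W = 12; 25 ≥ 12 (want <)  fails
10. 10 / 2 = 5, so 2 divides 10  holds
11. V * S = 28 * 10 = 280  holds

Constraints 2, 6, 8, and 9 do not hold.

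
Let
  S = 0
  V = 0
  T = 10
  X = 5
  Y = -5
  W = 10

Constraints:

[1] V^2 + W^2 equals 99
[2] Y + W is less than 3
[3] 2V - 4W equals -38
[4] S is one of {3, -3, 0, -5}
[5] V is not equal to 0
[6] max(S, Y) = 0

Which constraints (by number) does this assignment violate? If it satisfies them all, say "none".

The assignment fails constraints 1, 2, 3, 5.

[1] V^2 + W^2 = 0^2 + 10^2 = 0 + 100 = 100, not 99  no
[2] Y + W = -5 + 10 = 5; 5 ≥ 3, bound 3 not met  no
[3] 2V - 4W = 2(0) - 4(10) = -40, not -38  no
[4] S = 0 is in {3, -3, 0, -5}  yes
[5] V = 0, but 0 is required to differ  no
[6] max(0, -5) = 0  yes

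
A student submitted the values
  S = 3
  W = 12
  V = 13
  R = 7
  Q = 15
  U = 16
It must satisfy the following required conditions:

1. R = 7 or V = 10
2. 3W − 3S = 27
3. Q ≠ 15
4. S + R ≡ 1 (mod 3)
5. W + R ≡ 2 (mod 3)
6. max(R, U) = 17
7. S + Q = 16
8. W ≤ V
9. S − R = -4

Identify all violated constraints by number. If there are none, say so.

Constraints 3, 5, 6, and 7 are violated.

1. R = 7 = 7 (first disjunct) — OK.
2. 3W − 3S = 3(12) − 3(3) = 27 — OK.
3. Q = 15, but 15 is required to differ — violated.
4. S + R = 10; 10 mod 3 = 1 — OK.
5. W + R = 19; 19 mod 3 = 1, not 2 — violated.
6. max(7, 16) = 16, not 17 — violated.
7. S + Q = 3 + 15 = 18, not 16 — violated.
8. W = 12, V = 13; 12 ≤ 13 — OK.
9. S − R = 3 − 7 = -4 — OK.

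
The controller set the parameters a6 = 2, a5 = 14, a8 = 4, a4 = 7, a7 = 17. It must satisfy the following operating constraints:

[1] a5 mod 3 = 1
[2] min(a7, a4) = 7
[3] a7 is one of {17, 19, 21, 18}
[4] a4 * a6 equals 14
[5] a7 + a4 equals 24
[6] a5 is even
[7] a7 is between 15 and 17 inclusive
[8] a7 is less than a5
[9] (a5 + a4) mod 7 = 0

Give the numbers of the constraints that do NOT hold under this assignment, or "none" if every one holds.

[1] 14 mod 3 = 2, not 1  FAIL
[2] min(17, 7) = 7  OK
[3] a7 = 17 is in {17, 19, 21, 18}  OK
[4] a4 * a6 = 7 * 2 = 14  OK
[5] a7 + a4 = 17 + 7 = 24  OK
[6] a5 = 14 is even  OK
[7] a7 = 17 lies in [15, 17]  OK
[8] a7 = 17, a5 = 14; 17 ≥ 14 (want <)  FAIL
[9] a5 + a4 = 21; 21 mod 7 = 0  OK

Constraints 1, 8 are violated.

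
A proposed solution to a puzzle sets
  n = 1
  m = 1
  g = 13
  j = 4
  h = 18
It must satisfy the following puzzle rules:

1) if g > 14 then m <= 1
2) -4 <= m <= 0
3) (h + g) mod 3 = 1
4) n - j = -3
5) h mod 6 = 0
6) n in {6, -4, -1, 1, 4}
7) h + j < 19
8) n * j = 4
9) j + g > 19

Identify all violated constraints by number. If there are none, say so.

Constraints 2, 7, and 9 do not hold.

1) g = 13, not > 14; antecedent false, conditional vacuously true — OK.
2) m = 1 is outside [-4, 0] — violated.
3) h + g = 31; 31 mod 3 = 1 — OK.
4) n - j = 1 - 4 = -3 — OK.
5) 18 mod 6 = 0 — OK.
6) n = 1 is in {6, -4, -1, 1, 4} — OK.
7) h + j = 18 + 4 = 22; 22 ≥ 19, bound 19 not met — violated.
8) n * j = 1 * 4 = 4 — OK.
9) j + g = 4 + 13 = 17; 17 ≤ 19, bound 19 not met — violated.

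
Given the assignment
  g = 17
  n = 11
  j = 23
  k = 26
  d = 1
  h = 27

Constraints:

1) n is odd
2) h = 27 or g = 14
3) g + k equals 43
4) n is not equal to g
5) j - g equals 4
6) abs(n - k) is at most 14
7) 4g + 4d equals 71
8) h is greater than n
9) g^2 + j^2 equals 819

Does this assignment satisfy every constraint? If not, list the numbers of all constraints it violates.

1) n = 11 is odd  true
2) h = 27 = 27 (first disjunct)  true
3) g + k = 17 + 26 = 43  true
4) n = 11, g = 17; distinct  true
5) j - g = 23 - 17 = 6, not 4  false
6) abs(11 - 26) = 15; 15 > 14, exceeds bound 14  false
7) 4g + 4d = 4(17) + 4(1) = 72, not 71  false
8) h = 27, n = 11; 27 > 11  true
9) g^2 + j^2 = 17^2 + 23^2 = 289 + 529 = 818, not 819  false

Constraints 5, 6, 7, and 9 are violated.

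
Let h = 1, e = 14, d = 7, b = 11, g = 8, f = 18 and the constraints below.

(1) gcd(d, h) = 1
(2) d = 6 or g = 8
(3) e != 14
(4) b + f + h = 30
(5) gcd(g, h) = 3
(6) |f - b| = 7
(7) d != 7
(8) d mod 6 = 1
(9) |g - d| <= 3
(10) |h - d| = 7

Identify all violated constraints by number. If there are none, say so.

(1) gcd(7, 1) = 1 — holds.
(2) d = 7 ≠ 6, but g = 8 = 8 (second disjunct) — holds.
(3) e = 14, but 14 is required to differ — fails.
(4) b + f + h = 11 + 18 + 1 = 30 — holds.
(5) gcd(8, 1) = 1, not 3 — fails.
(6) |18 - 11| = 7 — holds.
(7) d = 7, but 7 is required to differ — fails.
(8) 7 mod 6 = 1 — holds.
(9) |8 - 7| = 1; 1 ≤ 3 — holds.
(10) |1 - 7| = 6, not 7 — fails.

No — constraints 3, 5, 7, and 10 are not satisfied.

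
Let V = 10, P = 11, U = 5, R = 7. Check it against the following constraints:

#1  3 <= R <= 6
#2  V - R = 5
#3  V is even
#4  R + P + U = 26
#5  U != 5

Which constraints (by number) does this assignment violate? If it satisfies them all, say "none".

Constraints 1, 2, 4, and 5 do not hold.

#1 R = 7 is outside [3, 6]  no
#2 V - R = 10 - 7 = 3, not 5  no
#3 V = 10 is even  yes
#4 R + P + U = 7 + 11 + 5 = 23, not 26  no
#5 U = 5, but 5 is required to differ  no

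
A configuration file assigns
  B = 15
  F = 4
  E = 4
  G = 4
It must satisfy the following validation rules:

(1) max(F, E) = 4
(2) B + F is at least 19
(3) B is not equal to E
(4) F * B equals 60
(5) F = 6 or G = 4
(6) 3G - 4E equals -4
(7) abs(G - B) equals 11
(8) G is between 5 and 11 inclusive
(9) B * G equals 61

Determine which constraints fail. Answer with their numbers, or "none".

Constraints 8 and 9 are violated.

(1) max(4, 4) = 4 — holds.
(2) B + F = 15 + 4 = 19; 19 ≥ 19 — holds.
(3) B = 15, E = 4; distinct — holds.
(4) F * B = 4 * 15 = 60 — holds.
(5) F = 4 ≠ 6, but G = 4 = 4 (second disjunct) — holds.
(6) 3G - 4E = 3(4) - 4(4) = -4 — holds.
(7) abs(4 - 15) = 11 — holds.
(8) G = 4 is outside [5, 11] — fails.
(9) B * G = 15 * 4 = 60, not 61 — fails.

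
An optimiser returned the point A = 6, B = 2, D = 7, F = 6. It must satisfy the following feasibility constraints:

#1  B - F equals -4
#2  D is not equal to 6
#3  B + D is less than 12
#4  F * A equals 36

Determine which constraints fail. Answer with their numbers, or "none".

Yes — all constraints hold.

#1 B - F = 2 - 6 = -4 — holds.
#2 D = 7, and 7 ≠ 6 — holds.
#3 B + D = 2 + 7 = 9; 9 < 12 — holds.
#4 F * A = 6 * 6 = 36 — holds.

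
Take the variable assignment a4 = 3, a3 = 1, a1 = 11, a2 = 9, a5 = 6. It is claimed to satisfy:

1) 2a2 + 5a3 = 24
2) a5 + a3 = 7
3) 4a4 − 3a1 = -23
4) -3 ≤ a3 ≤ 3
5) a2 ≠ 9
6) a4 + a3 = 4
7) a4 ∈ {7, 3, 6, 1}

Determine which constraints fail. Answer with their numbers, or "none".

1) 2a2 + 5a3 = 2(9) + 5(1) = 23, not 24 — violated.
2) a5 + a3 = 6 + 1 = 7 — satisfied.
3) 4a4 − 3a1 = 4(3) − 3(11) = -21, not -23 — violated.
4) a3 = 1 lies in [-3, 3] — satisfied.
5) a2 = 9, but 9 is required to differ — violated.
6) a4 + a3 = 3 + 1 = 4 — satisfied.
7) a4 = 3 is in {7, 3, 6, 1} — satisfied.

The assignment fails constraints 1, 3, and 5.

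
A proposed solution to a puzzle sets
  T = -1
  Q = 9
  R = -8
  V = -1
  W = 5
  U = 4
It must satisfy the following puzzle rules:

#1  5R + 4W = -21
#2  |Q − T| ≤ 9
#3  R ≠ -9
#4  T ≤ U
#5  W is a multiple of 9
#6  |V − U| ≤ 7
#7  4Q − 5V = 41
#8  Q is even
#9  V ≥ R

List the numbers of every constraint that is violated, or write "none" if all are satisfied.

Constraints 1, 2, 5, and 8 are violated.

#1 5R + 4W = 5(-8) + 4(5) = -20, not -21 — violated.
#2 |9 − (-1)| = 10; 10 > 9, exceeds bound 9 — violated.
#3 R = -8, and -8 ≠ -9 — satisfied.
#4 T = -1, U = 4; -1 ≤ 4 — satisfied.
#5 5 = 9×0 + 5, so 9 does not divide 5 — violated.
#6 |-1 − 4| = 5; 5 ≤ 7 — satisfied.
#7 4Q − 5V = 4(9) − 5(-1) = 41 — satisfied.
#8 Q = 9 is odd — violated.
#9 V = -1, R = -8; -1 ≥ -8 — satisfied.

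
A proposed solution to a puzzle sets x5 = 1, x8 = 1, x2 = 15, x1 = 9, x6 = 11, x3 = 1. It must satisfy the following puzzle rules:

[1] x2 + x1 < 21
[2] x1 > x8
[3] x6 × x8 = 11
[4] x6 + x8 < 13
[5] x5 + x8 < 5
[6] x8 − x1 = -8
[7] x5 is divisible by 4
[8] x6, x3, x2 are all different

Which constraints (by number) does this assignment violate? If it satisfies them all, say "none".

[1] x2 + x1 = 15 + 9 = 24; 24 ≥ 21, bound 21 not met — does not hold.
[2] x1 = 9, x8 = 1; 9 > 1 — holds.
[3] x6 × x8 = 11 × 1 = 11 — holds.
[4] x6 + x8 = 11 + 1 = 12; 12 < 13 — holds.
[5] x5 + x8 = 1 + 1 = 2; 2 < 5 — holds.
[6] x8 − x1 = 1 − 9 = -8 — holds.
[7] 1 = 4×0 + 1, so 4 does not divide 1 — does not hold.
[8] values 11, 1, 15 are pairwise distinct — holds.

Constraints 1, 7 are violated.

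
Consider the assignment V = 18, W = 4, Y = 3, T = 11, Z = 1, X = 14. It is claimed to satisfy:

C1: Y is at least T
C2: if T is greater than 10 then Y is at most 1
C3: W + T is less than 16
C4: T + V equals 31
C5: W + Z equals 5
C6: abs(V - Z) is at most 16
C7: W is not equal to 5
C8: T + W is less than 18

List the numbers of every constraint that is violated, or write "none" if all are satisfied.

No — constraints 1, 2, 4, 6 are not satisfied.

C1: Y = 3, T = 11; 3 < 11 (want ≥)  ✗
C2: T = 11 > 10, so we need Y ≤ 1; but Y = 3 > 1  ✗
C3: W + T = 4 + 11 = 15; 15 < 16  ✓
C4: T + V = 11 + 18 = 29, not 31  ✗
C5: W + Z = 4 + 1 = 5  ✓
C6: abs(18 - 1) = 17; 17 > 16, exceeds bound 16  ✗
C7: W = 4, and 4 ≠ 5  ✓
C8: T + W = 11 + 4 = 15; 15 < 18  ✓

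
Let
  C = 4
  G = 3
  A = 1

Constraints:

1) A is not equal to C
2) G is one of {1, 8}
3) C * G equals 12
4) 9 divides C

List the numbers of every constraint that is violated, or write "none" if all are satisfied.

The assignment fails constraints 2, 4.

1) A = 1, C = 4; distinct  ✔
2) G = 3 is not in {1, 8}  ✘
3) C * G = 4 * 3 = 12  ✔
4) 4 = 9*0 + 4, so 9 does not divide 4  ✘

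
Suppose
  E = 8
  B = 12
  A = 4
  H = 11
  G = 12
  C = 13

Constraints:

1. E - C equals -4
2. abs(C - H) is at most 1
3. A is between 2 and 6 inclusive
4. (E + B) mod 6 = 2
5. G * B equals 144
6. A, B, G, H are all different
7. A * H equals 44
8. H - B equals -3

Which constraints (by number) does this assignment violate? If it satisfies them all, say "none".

Constraints 1, 2, 6, 8 are violated.

1. E - C = 8 - 13 = -5, not -4  false
2. abs(13 - 11) = 2; 2 > 1, exceeds bound 1  false
3. A = 4 lies in [2, 6]  true
4. E + B = 20; 20 mod 6 = 2  true
5. G * B = 12 * 12 = 144  true
6. B = G = 12, not all different  false
7. A * H = 4 * 11 = 44  true
8. H - B = 11 - 12 = -1, not -3  false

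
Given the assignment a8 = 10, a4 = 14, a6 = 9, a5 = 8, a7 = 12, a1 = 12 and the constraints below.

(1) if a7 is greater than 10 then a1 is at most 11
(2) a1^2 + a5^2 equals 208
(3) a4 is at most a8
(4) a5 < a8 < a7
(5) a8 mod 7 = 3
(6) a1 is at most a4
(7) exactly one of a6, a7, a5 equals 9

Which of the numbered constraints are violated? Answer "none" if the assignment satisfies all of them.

No — constraints 1 and 3 are not satisfied.

(1) a7 = 12 > 10, so we need a1 ≤ 11; but a1 = 12 > 11 — violated.
(2) a1^2 + a5^2 = 12^2 + 8^2 = 144 + 64 = 208 — satisfied.
(3) a4 = 14, a8 = 10; 14 > 10 (want ≤) — violated.
(4) values 8 < 10 < 12 — satisfied.
(5) 10 mod 7 = 3 — satisfied.
(6) a1 = 12, a4 = 14; 12 ≤ 14 — satisfied.
(7) a6=9, a7=12, a5=8; 1 of them equals 9 — satisfied.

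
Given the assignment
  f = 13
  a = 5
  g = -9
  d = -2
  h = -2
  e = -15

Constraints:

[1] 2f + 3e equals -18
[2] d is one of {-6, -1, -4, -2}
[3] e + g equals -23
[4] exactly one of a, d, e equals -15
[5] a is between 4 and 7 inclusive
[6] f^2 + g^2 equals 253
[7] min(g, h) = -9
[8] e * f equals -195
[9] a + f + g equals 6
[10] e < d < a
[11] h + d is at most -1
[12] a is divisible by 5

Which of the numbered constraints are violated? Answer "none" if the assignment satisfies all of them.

No — constraints 1, 3, 6, and 9 are not satisfied.

[1] 2f + 3e = 2(13) + 3(-15) = -19, not -18 — does not hold.
[2] d = -2 is in {-6, -1, -4, -2} — holds.
[3] e + g = -15 + (-9) = -24, not -23 — does not hold.
[4] a=5, d=-2, e=-15; 1 of them equals -15 — holds.
[5] a = 5 lies in [4, 7] — holds.
[6] f^2 + g^2 = 13^2 + (-9)^2 = 169 + 81 = 250, not 253 — does not hold.
[7] min(-9, -2) = -9 — holds.
[8] e * f = -15 * 13 = -195 — holds.
[9] a + f + g = 5 + 13 + (-9) = 9, not 6 — does not hold.
[10] values -15 < -2 < 5 — holds.
[11] h + d = -2 + (-2) = -4; -4 ≤ -1 — holds.
[12] 5 / 5 = 1, so 5 divides 5 — holds.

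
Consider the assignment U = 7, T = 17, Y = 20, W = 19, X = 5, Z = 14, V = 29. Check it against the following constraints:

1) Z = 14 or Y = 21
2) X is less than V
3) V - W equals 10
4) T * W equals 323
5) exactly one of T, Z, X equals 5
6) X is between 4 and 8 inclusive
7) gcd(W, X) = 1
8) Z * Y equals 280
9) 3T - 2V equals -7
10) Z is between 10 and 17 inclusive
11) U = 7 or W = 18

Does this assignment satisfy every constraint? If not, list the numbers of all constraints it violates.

1) Z = 14 = 14 (first disjunct) — holds.
2) X = 5, V = 29; 5 < 29 — holds.
3) V - W = 29 - 19 = 10 — holds.
4) T * W = 17 * 19 = 323 — holds.
5) T=17, Z=14, X=5; 1 of them equals 5 — holds.
6) X = 5 lies in [4, 8] — holds.
7) gcd(19, 5) = 1 — holds.
8) Z * Y = 14 * 20 = 280 — holds.
9) 3T - 2V = 3(17) - 2(29) = -7 — holds.
10) Z = 14 lies in [10, 17] — holds.
11) U = 7 = 7 (first disjunct) — holds.

All constraints are satisfied.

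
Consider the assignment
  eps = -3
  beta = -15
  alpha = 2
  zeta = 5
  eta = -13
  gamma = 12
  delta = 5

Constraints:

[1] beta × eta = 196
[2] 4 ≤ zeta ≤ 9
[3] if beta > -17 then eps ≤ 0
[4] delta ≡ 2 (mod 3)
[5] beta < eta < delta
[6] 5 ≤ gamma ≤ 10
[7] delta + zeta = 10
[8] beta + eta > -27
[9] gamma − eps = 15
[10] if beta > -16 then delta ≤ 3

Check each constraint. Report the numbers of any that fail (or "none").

No — constraints 1, 6, 8, and 10 are not satisfied.

[1] beta × eta = -15 × (-13) = 195, not 196 — violated.
[2] zeta = 5 lies in [4, 9] — OK.
[3] beta = -15 > -17, so we need eps ≤ 0; eps = -3 ≤ 0 — OK.
[4] 5 mod 3 = 2 — OK.
[5] values -15 < -13 < 5 — OK.
[6] gamma = 12 is outside [5, 10] — violated.
[7] delta + zeta = 5 + 5 = 10 — OK.
[8] beta + eta = -15 + (-13) = -28; -28 ≤ -27, bound -27 not met — violated.
[9] gamma − eps = 12 − (-3) = 15 — OK.
[10] beta = -15 > -16, so we need delta ≤ 3; but delta = 5 > 3 — violated.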